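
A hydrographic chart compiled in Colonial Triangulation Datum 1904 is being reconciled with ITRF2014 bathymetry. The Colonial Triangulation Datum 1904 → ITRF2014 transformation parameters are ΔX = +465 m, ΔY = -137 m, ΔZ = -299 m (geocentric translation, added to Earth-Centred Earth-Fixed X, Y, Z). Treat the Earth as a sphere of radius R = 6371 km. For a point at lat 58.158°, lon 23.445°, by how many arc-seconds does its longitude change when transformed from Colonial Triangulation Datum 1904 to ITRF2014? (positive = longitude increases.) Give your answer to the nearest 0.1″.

Δλ = -19.1″

sin φ = 0.849506, cos φ = 0.527579, sin λ = 0.397869, cos λ = 0.917442.
East component: ΔE = −sin λ·ΔX + cos λ·ΔY = −(0.397869)(465) + (0.917442)(-137) = -310.70 m.
1° of latitude spans πR/180 = 111195 m; at latitude φ, 1° of longitude spans that × cos φ = 58664.1 m, so Δλ = -310.70 / 58664.1 × 3600 = -19.066″.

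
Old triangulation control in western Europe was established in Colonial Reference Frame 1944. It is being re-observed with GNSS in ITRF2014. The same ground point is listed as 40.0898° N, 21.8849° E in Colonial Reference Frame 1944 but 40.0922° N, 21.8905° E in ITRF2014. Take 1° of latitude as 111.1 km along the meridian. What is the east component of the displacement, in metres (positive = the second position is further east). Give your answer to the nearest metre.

Δφ = 40.0922° − 40.0898° = +0.0024°; Δλ = 21.8905° − 21.8849° = +0.0056°.
ΔN = Δφ × 111100 = 266.6 m; ΔE = Δλ × 111100 × cos(40.0898°) = +0.0056 × 111100 × 0.765036 = 476.0 m.

ΔE = 476 m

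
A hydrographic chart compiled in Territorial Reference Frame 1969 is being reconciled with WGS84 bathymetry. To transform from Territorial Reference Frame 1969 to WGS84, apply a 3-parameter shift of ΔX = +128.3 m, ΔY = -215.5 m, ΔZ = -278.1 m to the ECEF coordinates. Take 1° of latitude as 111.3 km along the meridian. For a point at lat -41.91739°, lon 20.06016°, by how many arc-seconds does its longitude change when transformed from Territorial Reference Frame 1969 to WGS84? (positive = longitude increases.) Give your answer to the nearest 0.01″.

Δλ = -10.71″

sin φ = -0.668058, cos φ = 0.744109, sin λ = 0.343007, cos λ = 0.939333.
East component: ΔE = −sin λ·ΔX + cos λ·ΔY = −(0.343007)(128.3) + (0.939333)(-215.5) = -246.43 m.
1° of latitude spans 111300 m; at latitude φ, 1° of longitude spans that × cos φ = 82819.3 m, so Δλ = -246.43 / 82819.3 × 3600 = -10.712″.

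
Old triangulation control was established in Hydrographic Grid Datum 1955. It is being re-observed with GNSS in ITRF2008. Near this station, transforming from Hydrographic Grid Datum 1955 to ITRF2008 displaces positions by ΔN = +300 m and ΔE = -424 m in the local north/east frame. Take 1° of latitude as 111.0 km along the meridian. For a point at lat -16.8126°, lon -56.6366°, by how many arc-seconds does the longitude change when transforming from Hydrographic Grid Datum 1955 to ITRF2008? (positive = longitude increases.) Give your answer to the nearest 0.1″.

Δλ = -14.4″

At latitude -16.8126°, cos φ = 0.957256.
1° of longitude at this latitude = 111.0 × cos φ = 106.26 km, so Δλ = -424.0 / 106255.4 = -0.0039904° = -14.365″.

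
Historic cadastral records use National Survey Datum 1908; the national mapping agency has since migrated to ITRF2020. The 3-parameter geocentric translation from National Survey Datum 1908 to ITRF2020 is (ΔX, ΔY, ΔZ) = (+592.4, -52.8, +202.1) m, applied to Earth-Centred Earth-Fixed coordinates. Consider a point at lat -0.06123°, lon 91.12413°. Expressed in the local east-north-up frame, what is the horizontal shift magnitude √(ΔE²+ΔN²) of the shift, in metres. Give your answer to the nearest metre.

625 m

The local east axis at (φ, λ) is (−sin λ, cos λ, 0), so ΔE = −sin(91.12413°)·592.4 + cos(91.12413°)·(-52.8) = -591.25 m.
The local north axis is (−sin φ cos λ, −sin φ sin λ, cos φ), giving ΔN = -0.012 − 0.056 + 202.100 = 202.03 m.
Horizontal magnitude = √(ΔE² + ΔN²) = √((-591.25)² + 202.03²) = 624.81 m.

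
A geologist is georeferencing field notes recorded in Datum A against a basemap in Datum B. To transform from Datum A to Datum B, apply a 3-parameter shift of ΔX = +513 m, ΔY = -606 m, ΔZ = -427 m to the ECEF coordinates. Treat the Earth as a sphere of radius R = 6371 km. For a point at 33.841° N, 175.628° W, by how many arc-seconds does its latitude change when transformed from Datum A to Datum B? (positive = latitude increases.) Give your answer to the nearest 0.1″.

sin φ = 0.556890, cos φ = 0.830586, sin λ = -0.076232, cos λ = -0.997090.
North component: ΔN = −sin φ cos λ·ΔX − sin φ sin λ·ΔY + cos φ·ΔZ = −(0.556890)(-0.997090)(513) − (0.556890)(-0.076232)(-606) + (0.830586)(-427) = -95.53 m.
1° of latitude spans πR/180 = 111195 m, so Δφ = -95.53 / 111195 × 3600 = -3.093″.

Δφ = -3.1″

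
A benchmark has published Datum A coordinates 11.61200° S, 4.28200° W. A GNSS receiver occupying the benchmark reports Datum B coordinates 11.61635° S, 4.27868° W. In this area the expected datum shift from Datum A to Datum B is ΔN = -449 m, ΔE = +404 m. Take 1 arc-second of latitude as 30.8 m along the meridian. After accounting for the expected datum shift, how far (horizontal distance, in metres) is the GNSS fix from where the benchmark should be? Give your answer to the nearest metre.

Observed coordinate differences: Δφ = -0.00435°, Δλ = +0.00332°.
Converting to metres (1° lat = 110880 m, cos φ = 0.979533): observed ΔN = -482.3 m, observed ΔE = 360.6 m.
Subtracting the expected shift leaves a residual of -482.3 − (-449) = -33.3 m north and 360.6 − (404) = -43.4 m east.
Residual distance = √((-33.3)² + (-43.4)²) = 54.7 m.

55 m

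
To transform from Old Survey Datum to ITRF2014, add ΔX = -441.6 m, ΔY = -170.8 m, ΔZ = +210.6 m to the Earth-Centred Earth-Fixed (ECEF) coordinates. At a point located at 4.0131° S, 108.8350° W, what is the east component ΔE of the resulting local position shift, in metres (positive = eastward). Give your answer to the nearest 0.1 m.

At φ = -4.0131°, λ = -108.8350°: sin φ = -0.069985, cos φ = 0.997548, sin λ = -0.946452, cos λ = -0.322844.
ΔE = −sin λ·ΔX + cos λ·ΔY = −(-0.946452)·(-441.6) + (-0.322844)·(-170.8) = -362.81 m.

ΔE = -362.8 m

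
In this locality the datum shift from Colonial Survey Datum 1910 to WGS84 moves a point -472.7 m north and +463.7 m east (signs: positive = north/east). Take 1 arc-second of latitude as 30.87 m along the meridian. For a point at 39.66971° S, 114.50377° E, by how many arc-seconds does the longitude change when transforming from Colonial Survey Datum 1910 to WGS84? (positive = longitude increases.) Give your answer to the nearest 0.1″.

At latitude -39.66971°, cos φ = 0.769737.
1″ of longitude at this latitude = 30.87 × cos φ = 23.7618 m, so Δλ = 463.7 / 23.7618 = 19.515″.

Δλ = 19.5″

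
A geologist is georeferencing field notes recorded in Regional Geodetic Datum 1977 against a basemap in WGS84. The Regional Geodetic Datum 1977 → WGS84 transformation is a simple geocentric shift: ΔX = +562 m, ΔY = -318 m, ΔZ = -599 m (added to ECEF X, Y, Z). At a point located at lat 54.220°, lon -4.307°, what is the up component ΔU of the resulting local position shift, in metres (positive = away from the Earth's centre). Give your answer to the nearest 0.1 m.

ΔU = -144.3 m

At φ = 54.220°, λ = -4.307°: sin φ = 0.811268, cos φ = 0.584675, sin λ = -0.075101, cos λ = 0.997176.
ΔU = cos φ cos λ·ΔX + cos φ sin λ·ΔY + sin φ·ΔZ = (0.584675)(0.997176)(562) + (0.584675)(-0.075101)(-318) + (0.811268)(-599) = -144.33 m.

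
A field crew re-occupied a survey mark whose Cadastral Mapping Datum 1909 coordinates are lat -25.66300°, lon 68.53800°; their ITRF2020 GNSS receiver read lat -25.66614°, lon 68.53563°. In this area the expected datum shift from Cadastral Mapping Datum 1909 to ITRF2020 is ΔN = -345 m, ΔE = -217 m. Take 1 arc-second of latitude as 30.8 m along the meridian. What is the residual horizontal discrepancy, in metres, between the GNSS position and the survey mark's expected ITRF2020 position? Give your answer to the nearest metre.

20 m

Observed coordinate differences: Δφ = -0.00314°, Δλ = -0.00237°.
Converting to metres (1° lat = 110880 m, cos φ = 0.901357): observed ΔN = -348.2 m, observed ΔE = -236.9 m.
Subtracting the expected shift leaves a residual of -348.2 − (-345) = -3.2 m north and -236.9 − (-217) = -19.9 m east.
Residual distance = √((-3.2)² + (-19.9)²) = 20.1 m.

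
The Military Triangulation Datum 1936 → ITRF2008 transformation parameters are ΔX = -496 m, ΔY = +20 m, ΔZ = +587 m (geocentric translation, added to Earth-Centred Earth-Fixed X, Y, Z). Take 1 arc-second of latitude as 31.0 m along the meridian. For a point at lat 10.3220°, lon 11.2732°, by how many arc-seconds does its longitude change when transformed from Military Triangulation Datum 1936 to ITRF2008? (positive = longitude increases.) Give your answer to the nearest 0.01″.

sin φ = 0.179180, cos φ = 0.983816, sin λ = 0.195487, cos λ = 0.980706.
East component: ΔE = −sin λ·ΔX + cos λ·ΔY = −(0.195487)(-496) + (0.980706)(20) = 116.58 m.
1° of latitude spans 3600 × 31.00 = 111600 m; at latitude φ, 1° of longitude spans that × cos φ = 109793.9 m, so Δλ = 116.58 / 109793.9 × 3600 = 3.822″.

Δλ = 3.82″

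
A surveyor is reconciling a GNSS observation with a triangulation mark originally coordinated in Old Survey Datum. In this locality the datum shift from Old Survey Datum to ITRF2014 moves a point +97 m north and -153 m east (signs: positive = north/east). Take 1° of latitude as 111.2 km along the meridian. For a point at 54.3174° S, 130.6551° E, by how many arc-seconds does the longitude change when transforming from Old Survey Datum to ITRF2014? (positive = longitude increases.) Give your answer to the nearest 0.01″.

Δλ = -8.49″

At latitude -54.3174°, cos φ = 0.583295.
1° of longitude at this latitude = 111.2 × cos φ = 64.86 km, so Δλ = -153.0 / 64862.4 = -0.0023588° = -8.492″.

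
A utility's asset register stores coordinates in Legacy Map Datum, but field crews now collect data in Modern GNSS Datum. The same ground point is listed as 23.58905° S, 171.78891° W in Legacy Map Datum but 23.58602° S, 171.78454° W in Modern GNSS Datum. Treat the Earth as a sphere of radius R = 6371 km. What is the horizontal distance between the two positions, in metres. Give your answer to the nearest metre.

558 m

Δφ = -23.58602° − -23.58905° = +0.00303°; Δλ = -171.78454° − -171.78891° = +0.00437°.
1° along a meridian = πR/180 = 111195 m.
ΔN = Δφ × 111195 = 336.9 m; ΔE = Δλ × 111195 × cos(-23.58905°) = +0.00437 × 111195 × 0.916439 = 445.3 m.
Distance = √(ΔE² + ΔN²) = √(445.3² + 336.9²) = 558.4 m.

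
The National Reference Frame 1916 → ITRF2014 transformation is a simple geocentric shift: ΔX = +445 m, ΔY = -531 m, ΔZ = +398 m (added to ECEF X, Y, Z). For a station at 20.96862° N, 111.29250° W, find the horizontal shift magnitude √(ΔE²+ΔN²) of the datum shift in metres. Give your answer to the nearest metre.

658 m

The local east axis at (φ, λ) is (−sin λ, cos λ, 0), so ΔE = −sin(-111.29250°)·445 + cos(-111.29250°)·(-531) = 607.45 m.
The local north axis is (−sin φ cos λ, −sin φ sin λ, cos φ), giving ΔN = 57.827 − 177.051 + 371.643 = 252.42 m.
Horizontal magnitude = √(ΔE² + ΔN²) = √(607.45² + 252.42²) = 657.80 m.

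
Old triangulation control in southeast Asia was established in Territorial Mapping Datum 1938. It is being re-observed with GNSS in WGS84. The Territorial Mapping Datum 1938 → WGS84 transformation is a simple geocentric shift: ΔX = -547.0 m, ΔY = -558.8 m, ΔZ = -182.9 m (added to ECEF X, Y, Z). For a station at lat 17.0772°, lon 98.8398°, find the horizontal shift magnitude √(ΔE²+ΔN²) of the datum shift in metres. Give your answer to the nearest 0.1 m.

At φ = 17.0772°, λ = 98.8398°: sin φ = 0.293660, cos φ = 0.955910, sin λ = 0.988122, cos λ = -0.153672.
ΔE = −sin λ·ΔX + cos λ·ΔY = −(0.988122)·(-547.0) + (-0.153672)·(-558.8) = 626.37 m.
ΔN = −sin φ cos λ·ΔX − sin φ sin λ·ΔY + cos φ·ΔZ = −(0.293660)(-0.153672)(-547.0) − (0.293660)(0.988122)(-558.8) + (0.955910)(-182.9) = -37.37 m.
Horizontal magnitude = √(ΔE² + ΔN²) = √(626.37² + (-37.37)²) = 627.49 m.

627.5 m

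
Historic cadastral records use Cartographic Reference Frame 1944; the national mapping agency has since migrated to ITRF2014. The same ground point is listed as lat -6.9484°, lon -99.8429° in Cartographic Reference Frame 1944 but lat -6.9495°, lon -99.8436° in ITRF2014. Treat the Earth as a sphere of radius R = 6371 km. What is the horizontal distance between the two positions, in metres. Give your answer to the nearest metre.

145 m

Δφ = -6.9495° − -6.9484° = -0.0011°; Δλ = -99.8436° − -99.8429° = -0.0007°.
1° along a meridian = πR/180 = 111195 m.
ΔN = Δφ × 111195 = -122.3 m; ΔE = Δλ × 111195 × cos(-6.9484°) = -0.0007 × 111195 × 0.992656 = -77.3 m.
Distance = √(ΔE² + ΔN²) = √((-77.3)² + (-122.3)²) = 144.7 m.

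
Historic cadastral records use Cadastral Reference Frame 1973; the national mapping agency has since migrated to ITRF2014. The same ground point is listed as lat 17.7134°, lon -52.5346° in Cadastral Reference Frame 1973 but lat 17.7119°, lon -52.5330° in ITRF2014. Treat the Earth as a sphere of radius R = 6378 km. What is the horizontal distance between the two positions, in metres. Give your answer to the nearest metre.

Δφ = 17.7119° − 17.7134° = -0.0015°; Δλ = -52.5330° − -52.5346° = +0.0016°.
1° along a meridian = πR/180 = 111317 m.
ΔN = Δφ × 111317 = -167.0 m; ΔE = Δλ × 111317 × cos(17.7134°) = +0.0016 × 111317 × 0.952590 = 169.7 m.
Distance = √(ΔE² + ΔN²) = √(169.7² + (-167.0)²) = 238.0 m.

238 m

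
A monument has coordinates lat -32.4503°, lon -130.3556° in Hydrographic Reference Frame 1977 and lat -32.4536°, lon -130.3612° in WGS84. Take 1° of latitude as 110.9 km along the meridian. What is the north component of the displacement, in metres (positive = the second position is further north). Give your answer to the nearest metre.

ΔN = -366 m

Δφ = -32.4536° − -32.4503° = -0.0033°; Δλ = -130.3612° − -130.3556° = -0.0056°.
ΔN = Δφ × 110900 = -366.0 m; ΔE = Δλ × 110900 × cos(-32.4503°) = -0.0056 × 110900 × 0.843857 = -524.1 m.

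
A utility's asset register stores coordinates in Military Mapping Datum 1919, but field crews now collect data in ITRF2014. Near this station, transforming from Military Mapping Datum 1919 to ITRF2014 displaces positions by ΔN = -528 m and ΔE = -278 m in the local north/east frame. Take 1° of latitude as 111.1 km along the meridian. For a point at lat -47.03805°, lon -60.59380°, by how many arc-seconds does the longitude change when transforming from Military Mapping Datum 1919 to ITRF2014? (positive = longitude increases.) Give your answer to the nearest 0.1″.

Δλ = -13.2″

At latitude -47.03805°, cos φ = 0.681513.
1° of longitude at this latitude = 111.1 × cos φ = 75.72 km, so Δλ = -278.0 / 75716.0 = -0.0036716° = -13.218″.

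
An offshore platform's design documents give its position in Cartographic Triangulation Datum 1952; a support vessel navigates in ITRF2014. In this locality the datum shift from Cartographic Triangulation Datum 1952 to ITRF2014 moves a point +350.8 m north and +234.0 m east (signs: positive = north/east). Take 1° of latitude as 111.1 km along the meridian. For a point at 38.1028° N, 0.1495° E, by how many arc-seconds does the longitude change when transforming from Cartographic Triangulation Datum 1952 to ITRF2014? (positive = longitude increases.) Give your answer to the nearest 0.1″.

At latitude 38.1028°, cos φ = 0.786905.
1° of longitude at this latitude = 111.1 × cos φ = 87.43 km, so Δλ = 234.0 / 87425.1 = 0.0026766° = 9.636″.

Δλ = 9.6″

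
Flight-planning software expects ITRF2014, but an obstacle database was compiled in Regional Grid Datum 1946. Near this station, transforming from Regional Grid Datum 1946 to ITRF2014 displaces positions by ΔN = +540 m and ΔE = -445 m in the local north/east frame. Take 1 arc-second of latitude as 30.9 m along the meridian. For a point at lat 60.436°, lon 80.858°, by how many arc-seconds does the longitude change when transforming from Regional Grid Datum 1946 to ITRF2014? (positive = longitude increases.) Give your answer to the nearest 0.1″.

Δλ = -29.2″

At latitude 60.436°, cos φ = 0.493395.
1″ of longitude at this latitude = 30.90 × cos φ = 15.2459 m, so Δλ = -445.0 / 15.2459 = -29.188″.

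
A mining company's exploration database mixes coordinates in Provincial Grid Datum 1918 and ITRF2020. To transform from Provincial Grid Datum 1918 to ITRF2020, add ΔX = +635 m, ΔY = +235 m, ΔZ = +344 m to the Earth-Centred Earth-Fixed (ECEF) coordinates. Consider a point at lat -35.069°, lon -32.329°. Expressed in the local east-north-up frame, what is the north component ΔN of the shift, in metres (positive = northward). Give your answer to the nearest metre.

At φ = -35.069°, λ = -32.329°: sin φ = -0.574563, cos φ = 0.818461, sin λ = -0.534780, cos λ = 0.844991.
ΔN = −sin φ cos λ·ΔX − sin φ sin λ·ΔY + cos φ·ΔZ = −(-0.574563)(0.844991)(635) − (-0.574563)(-0.534780)(235) + (0.818461)(344) = 517.64 m.

ΔN = 518 m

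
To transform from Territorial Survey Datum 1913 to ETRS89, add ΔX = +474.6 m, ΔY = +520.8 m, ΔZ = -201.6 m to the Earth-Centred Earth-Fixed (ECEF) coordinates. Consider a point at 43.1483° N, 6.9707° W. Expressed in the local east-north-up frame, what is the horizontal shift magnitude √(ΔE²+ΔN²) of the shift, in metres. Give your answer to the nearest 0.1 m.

At φ = 43.1483°, λ = -6.9707°: sin φ = 0.683889, cos φ = 0.729586, sin λ = -0.121362, cos λ = 0.992608.
ΔE = −sin λ·ΔX + cos λ·ΔY = −(-0.121362)·(474.6) + (0.992608)·(520.8) = 574.55 m.
ΔN = −sin φ cos λ·ΔX − sin φ sin λ·ΔY + cos φ·ΔZ = −(0.683889)(0.992608)(474.6) − (0.683889)(-0.121362)(520.8) + (0.729586)(-201.6) = -426.03 m.
Horizontal magnitude = √(ΔE² + ΔN²) = √(574.55² + (-426.03)²) = 715.27 m.

715.3 m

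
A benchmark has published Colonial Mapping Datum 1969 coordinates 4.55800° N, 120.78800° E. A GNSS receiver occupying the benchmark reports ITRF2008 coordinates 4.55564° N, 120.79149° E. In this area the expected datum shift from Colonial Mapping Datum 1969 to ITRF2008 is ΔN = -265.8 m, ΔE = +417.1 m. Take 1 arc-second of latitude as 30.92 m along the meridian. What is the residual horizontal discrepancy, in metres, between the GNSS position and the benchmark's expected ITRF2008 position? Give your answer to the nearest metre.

30 m

Observed coordinate differences: Δφ = -0.00236°, Δλ = +0.00349°.
Converting to metres (1° lat = 111312 m, cos φ = 0.996837): observed ΔN = -262.7 m, observed ΔE = 387.3 m.
Subtracting the expected shift leaves a residual of -262.7 − (-265.8) = 3.1 m north and 387.3 − (417.1) = -29.8 m east.
Residual distance = √(3.1² + (-29.8)²) = 30.0 m.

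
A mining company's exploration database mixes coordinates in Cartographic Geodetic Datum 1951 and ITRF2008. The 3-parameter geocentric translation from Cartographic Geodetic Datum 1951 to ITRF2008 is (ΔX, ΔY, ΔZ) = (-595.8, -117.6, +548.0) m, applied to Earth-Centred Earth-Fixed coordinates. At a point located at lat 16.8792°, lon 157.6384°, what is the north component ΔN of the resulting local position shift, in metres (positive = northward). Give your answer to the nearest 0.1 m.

ΔN = 377.4 m

At φ = 16.8792°, λ = 157.6384°: sin φ = 0.290355, cos φ = 0.956919, sin λ = 0.380451, cos λ = -0.924801.
ΔN = −sin φ cos λ·ΔX − sin φ sin λ·ΔY + cos φ·ΔZ = −(0.290355)(-0.924801)(-595.8) − (0.290355)(0.380451)(-117.6) + (0.956919)(548.0) = 377.40 m.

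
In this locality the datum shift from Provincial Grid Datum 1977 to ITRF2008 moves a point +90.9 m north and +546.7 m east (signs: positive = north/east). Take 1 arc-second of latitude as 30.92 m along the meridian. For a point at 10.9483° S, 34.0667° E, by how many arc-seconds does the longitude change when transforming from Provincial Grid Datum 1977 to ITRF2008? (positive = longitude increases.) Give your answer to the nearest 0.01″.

Δλ = 18.01″

At latitude -10.9483°, cos φ = 0.981799.
1″ of longitude at this latitude = 30.92 × cos φ = 30.3572 m, so Δλ = 546.7 / 30.3572 = 18.009″.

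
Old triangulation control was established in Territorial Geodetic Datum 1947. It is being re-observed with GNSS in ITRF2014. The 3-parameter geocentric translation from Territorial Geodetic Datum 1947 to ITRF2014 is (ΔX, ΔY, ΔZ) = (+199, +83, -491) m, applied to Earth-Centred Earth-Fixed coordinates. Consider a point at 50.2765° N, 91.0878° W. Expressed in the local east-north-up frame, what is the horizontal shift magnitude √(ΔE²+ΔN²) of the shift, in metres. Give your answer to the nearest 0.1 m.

316.2 m

The local east axis at (φ, λ) is (−sin λ, cos λ, 0), so ΔE = −sin(-91.0878°)·199 + cos(-91.0878°)·83 = 197.39 m.
The local north axis is (−sin φ cos λ, −sin φ sin λ, cos φ), giving ΔN = 2.906 + 63.827 − 313.790 = -247.06 m.
Horizontal magnitude = √(ΔE² + ΔN²) = √(197.39² + (-247.06)²) = 316.23 m.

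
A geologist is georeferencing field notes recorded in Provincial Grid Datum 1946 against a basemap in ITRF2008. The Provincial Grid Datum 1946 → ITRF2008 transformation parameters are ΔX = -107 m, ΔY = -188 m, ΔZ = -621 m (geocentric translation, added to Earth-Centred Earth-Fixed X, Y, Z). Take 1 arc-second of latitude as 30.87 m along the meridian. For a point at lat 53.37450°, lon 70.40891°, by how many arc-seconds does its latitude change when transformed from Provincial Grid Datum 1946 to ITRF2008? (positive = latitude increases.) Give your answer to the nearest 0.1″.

Δφ = -6.5″

sin φ = 0.802552, cos φ = 0.596582, sin λ = 0.942110, cos λ = 0.335305.
North component: ΔN = −sin φ cos λ·ΔX − sin φ sin λ·ΔY + cos φ·ΔZ = −(0.802552)(0.335305)(-107) − (0.802552)(0.942110)(-188) + (0.596582)(-621) = -199.54 m.
1° of latitude spans 3600 × 30.87 = 111132 m, so Δφ = -199.54 / 111132 × 3600 = -6.464″.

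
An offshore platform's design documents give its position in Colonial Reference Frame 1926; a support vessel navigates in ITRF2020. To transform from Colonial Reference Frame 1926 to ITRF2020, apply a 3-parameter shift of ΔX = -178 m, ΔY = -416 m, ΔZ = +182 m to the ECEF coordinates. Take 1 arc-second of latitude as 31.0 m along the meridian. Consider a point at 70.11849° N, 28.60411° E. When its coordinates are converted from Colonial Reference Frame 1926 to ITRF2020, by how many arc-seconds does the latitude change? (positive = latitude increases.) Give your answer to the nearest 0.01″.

Δφ = 12.78″

sin φ = 0.940398, cos φ = 0.340076, sin λ = 0.478755, cos λ = 0.877949.
North component: ΔN = −sin φ cos λ·ΔX − sin φ sin λ·ΔY + cos φ·ΔZ = −(0.940398)(0.877949)(-178) − (0.940398)(0.478755)(-416) + (0.340076)(182) = 396.15 m.
1° of latitude spans 3600 × 31.00 = 111600 m, so Δφ = 396.15 / 111600 × 3600 = 12.779″.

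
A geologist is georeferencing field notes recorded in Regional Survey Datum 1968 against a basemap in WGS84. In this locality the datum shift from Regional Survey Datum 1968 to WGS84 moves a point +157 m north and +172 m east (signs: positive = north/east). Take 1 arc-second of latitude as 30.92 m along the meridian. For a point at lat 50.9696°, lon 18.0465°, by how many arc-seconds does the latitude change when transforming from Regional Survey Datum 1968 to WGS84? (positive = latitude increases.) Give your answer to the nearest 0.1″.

1″ of latitude = 30.92 m, so Δφ = 157.0 / 30.92 = 5.078″.

Δφ = 5.1″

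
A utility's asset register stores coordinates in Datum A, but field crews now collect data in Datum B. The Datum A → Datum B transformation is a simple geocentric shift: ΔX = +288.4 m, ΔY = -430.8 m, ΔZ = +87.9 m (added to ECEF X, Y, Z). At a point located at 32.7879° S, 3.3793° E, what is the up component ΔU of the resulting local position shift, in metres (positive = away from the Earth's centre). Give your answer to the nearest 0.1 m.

At φ = -32.7879°, λ = 3.3793°: sin φ = -0.541531, cos φ = 0.840681, sin λ = 0.058946, cos λ = 0.998261.
ΔU = cos φ cos λ·ΔX + cos φ sin λ·ΔY + sin φ·ΔZ = (0.840681)(0.998261)(288.4) + (0.840681)(0.058946)(-430.8) + (-0.541531)(87.9) = 173.08 m.

ΔU = 173.1 m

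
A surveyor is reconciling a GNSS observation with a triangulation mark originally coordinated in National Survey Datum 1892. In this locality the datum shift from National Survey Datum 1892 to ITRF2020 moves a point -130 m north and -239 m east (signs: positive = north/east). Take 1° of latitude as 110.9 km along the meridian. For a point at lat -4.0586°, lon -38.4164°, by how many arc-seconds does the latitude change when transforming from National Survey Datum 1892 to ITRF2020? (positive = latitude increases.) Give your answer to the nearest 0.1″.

Δφ = -4.2″

1° of latitude = 110.9 km, so Δφ = -130.0 / 110900 = -0.0011722° = -4.220″.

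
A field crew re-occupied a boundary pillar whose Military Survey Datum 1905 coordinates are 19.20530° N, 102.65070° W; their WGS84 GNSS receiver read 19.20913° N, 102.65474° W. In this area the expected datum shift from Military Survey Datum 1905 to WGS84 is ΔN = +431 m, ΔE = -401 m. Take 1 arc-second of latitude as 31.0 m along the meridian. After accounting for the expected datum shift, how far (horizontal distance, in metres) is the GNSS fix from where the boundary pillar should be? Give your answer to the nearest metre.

25 m

Observed coordinate differences: Δφ = +0.00383°, Δλ = -0.00404°.
Converting to metres (1° lat = 111600 m, cos φ = 0.944346): observed ΔN = 427.4 m, observed ΔE = -425.8 m.
Subtracting the expected shift leaves a residual of 427.4 − (431) = -3.6 m north and -425.8 − (-401) = -24.8 m east.
Residual distance = √((-3.6)² + (-24.8)²) = 25.0 m.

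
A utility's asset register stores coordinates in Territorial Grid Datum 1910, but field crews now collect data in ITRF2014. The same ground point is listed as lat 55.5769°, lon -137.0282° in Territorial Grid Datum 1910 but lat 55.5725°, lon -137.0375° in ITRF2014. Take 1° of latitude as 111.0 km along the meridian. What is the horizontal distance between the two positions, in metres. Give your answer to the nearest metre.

761 m

Δφ = 55.5725° − 55.5769° = -0.0044°; Δλ = -137.0375° − -137.0282° = -0.0093°.
ΔN = Δφ × 111000 = -488.4 m; ΔE = Δλ × 111000 × cos(55.5769°) = -0.0093 × 111000 × 0.565300 = -583.6 m.
Distance = √(ΔE² + ΔN²) = √((-583.6)² + (-488.4)²) = 761.0 m.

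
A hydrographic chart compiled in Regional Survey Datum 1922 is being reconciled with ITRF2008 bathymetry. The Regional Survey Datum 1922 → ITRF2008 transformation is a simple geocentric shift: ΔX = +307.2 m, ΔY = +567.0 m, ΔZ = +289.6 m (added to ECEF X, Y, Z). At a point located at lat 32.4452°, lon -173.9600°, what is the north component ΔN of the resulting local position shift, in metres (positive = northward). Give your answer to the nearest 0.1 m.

The local north axis is (−sin φ cos λ, −sin φ sin λ, cos φ), giving ΔN = 163.896 + 32.008 + 244.395 = 440.30 m.

ΔN = 440.3 m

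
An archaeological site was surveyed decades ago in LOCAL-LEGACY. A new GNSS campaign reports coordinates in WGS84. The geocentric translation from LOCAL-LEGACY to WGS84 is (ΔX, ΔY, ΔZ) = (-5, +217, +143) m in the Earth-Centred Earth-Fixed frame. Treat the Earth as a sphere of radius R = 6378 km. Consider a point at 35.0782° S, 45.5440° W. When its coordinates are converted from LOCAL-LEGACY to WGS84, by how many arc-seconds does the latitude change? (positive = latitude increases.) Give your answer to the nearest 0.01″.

Δφ = 0.84″

sin φ = -0.574694, cos φ = 0.818368, sin λ = -0.713788, cos λ = 0.700361.
North component: ΔN = −sin φ cos λ·ΔX − sin φ sin λ·ΔY + cos φ·ΔZ = −(-0.574694)(0.700361)(-5) − (-0.574694)(-0.713788)(217) + (0.818368)(143) = 26.00 m.
1° of latitude spans πR/180 = 111317 m, so Δφ = 26.00 / 111317 × 3600 = 0.841″.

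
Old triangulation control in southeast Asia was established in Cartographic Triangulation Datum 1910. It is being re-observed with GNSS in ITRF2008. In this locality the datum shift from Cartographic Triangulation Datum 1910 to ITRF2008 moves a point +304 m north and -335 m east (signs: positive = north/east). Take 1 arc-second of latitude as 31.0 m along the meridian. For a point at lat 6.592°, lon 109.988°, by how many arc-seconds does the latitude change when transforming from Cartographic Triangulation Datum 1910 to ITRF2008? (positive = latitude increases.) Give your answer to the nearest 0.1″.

Δφ = 9.8″

1″ of latitude = 31.00 m, so Δφ = 304.0 / 31.00 = 9.806″.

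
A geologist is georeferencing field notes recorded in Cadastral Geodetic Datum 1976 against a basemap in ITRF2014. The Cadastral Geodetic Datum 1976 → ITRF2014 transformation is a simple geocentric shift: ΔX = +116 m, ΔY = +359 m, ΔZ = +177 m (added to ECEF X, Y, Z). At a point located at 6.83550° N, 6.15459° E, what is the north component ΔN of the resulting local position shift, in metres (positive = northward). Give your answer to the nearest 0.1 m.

The local north axis is (−sin φ cos λ, −sin φ sin λ, cos φ), giving ΔN = -13.727 − 4.581 + 175.742 = 157.43 m.

ΔN = 157.4 m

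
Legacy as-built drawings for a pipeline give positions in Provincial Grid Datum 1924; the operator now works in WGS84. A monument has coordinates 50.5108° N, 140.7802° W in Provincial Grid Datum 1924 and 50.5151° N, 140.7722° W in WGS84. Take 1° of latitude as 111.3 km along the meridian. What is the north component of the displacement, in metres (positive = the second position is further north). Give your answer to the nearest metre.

ΔN = 479 m

Δφ = 50.5151° − 50.5108° = +0.0043°; Δλ = -140.7722° − -140.7802° = +0.0080°.
ΔN = Δφ × 111300 = 478.6 m; ΔE = Δλ × 111300 × cos(50.5108°) = +0.0080 × 111300 × 0.635933 = 566.2 m.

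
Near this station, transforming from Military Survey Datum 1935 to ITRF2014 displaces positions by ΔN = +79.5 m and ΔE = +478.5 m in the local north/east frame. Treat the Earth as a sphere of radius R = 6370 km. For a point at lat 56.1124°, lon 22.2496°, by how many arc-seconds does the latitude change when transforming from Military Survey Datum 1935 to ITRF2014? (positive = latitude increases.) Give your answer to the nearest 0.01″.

On a sphere of radius R, 1 rad of latitude = R, so Δφ = ΔN / R = 79.5 / 6370000 = 1.2480e-05 rad = 2.574″.

Δφ = 2.57″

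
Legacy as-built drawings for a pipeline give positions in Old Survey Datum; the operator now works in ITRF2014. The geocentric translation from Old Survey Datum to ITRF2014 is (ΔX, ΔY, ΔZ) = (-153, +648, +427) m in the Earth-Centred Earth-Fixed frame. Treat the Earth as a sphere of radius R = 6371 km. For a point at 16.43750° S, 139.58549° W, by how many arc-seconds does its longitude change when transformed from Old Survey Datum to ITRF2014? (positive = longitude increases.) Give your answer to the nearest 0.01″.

Δλ = -20.00″

sin φ = -0.282969, cos φ = 0.959129, sin λ = -0.648313, cos λ = -0.761374.
East component: ΔE = −sin λ·ΔX + cos λ·ΔY = −(-0.648313)(-153) + (-0.761374)(648) = -592.56 m.
1° of latitude spans πR/180 = 111195 m; at latitude φ, 1° of longitude spans that × cos φ = 106650.3 m, so Δλ = -592.56 / 106650.3 × 3600 = -20.002″.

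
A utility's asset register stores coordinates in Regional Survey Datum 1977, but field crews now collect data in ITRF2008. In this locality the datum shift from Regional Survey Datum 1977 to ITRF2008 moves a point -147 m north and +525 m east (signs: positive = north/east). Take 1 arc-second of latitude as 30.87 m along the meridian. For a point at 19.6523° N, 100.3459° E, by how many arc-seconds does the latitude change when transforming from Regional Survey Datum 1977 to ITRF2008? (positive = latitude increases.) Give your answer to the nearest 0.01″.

1″ of latitude = 30.87 m, so Δφ = -147.0 / 30.87 = -4.762″.

Δφ = -4.76″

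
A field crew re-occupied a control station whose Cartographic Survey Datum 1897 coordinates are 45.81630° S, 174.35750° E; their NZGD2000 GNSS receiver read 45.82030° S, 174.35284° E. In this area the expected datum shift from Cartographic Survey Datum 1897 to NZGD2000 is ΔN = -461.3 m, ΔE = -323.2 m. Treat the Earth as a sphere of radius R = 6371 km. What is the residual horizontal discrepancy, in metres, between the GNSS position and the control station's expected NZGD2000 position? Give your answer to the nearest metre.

Observed coordinate differences: Δφ = -0.00400°, Δλ = -0.00466°.
Converting to metres (1° lat = 111195 m, cos φ = 0.696961): observed ΔN = -444.8 m, observed ΔE = -361.1 m.
Subtracting the expected shift leaves a residual of -444.8 − (-461.3) = 16.5 m north and -361.1 − (-323.2) = -37.9 m east.
Residual distance = √(16.5² + (-37.9)²) = 41.4 m.

41 m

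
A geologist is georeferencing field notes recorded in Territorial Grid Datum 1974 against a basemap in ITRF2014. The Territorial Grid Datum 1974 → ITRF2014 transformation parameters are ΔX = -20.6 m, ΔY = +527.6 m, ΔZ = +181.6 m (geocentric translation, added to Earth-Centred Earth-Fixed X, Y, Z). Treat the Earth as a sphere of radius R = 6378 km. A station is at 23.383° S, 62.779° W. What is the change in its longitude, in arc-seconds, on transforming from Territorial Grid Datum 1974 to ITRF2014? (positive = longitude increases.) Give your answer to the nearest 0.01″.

sin φ = -0.396876, cos φ = 0.917872, sin λ = -0.889249, cos λ = 0.457424.
East component: ΔE = −sin λ·ΔX + cos λ·ΔY = −(-0.889249)(-20.6) + (0.457424)(527.6) = 223.02 m.
1° of latitude spans πR/180 = 111317 m; at latitude φ, 1° of longitude spans that × cos φ = 102174.9 m, so Δλ = 223.02 / 102174.9 × 3600 = 7.858″.

Δλ = 7.86″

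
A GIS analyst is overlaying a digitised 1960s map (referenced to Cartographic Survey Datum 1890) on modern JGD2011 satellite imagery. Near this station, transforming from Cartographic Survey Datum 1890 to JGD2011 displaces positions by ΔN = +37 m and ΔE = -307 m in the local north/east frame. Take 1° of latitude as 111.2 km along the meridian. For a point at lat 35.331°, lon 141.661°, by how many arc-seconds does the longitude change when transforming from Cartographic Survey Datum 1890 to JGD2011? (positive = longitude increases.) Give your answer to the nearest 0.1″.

Δλ = -12.2″

At latitude 35.331°, cos φ = 0.815825.
1° of longitude at this latitude = 111.2 × cos φ = 90.72 km, so Δλ = -307.0 / 90719.7 = -0.0033840° = -12.183″.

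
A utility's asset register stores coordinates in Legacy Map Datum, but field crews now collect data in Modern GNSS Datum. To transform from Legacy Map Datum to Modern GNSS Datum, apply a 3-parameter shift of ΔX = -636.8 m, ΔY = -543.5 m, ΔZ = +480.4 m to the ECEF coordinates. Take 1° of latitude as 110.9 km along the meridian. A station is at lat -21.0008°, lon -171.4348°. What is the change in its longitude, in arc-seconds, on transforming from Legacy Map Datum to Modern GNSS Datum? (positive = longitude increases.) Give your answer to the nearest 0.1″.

sin φ = -0.358381, cos φ = 0.933575, sin λ = -0.148935, cos λ = -0.988847.
East component: ΔE = −sin λ·ΔX + cos λ·ΔY = −(-0.148935)(-636.8) + (-0.988847)(-543.5) = 442.60 m.
1° of latitude spans 110900 m; at latitude φ, 1° of longitude spans that × cos φ = 103533.5 m, so Δλ = 442.60 / 103533.5 × 3600 = 15.390″.

Δλ = 15.4″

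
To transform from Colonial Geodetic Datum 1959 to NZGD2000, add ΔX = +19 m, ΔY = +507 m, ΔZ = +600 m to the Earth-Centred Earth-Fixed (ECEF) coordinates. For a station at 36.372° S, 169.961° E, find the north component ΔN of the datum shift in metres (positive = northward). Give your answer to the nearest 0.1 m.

ΔN = 524.4 m

At φ = -36.372°, λ = 169.961°: sin φ = -0.593025, cos φ = 0.805184, sin λ = 0.174318, cos λ = -0.984689.
ΔN = −sin φ cos λ·ΔX − sin φ sin λ·ΔY + cos φ·ΔZ = −(-0.593025)(-0.984689)(19) − (-0.593025)(0.174318)(507) + (0.805184)(600) = 524.43 m.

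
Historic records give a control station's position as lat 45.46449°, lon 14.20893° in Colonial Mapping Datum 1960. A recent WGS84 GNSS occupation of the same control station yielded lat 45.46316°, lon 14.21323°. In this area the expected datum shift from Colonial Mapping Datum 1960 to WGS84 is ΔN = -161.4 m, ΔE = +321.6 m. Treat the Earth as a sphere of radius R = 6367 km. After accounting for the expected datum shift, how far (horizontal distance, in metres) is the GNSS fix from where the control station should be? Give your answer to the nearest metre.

Observed coordinate differences: Δφ = -0.00133°, Δλ = +0.00430°.
Converting to metres (1° lat = 111125 m, cos φ = 0.701351): observed ΔN = -147.8 m, observed ΔE = 335.1 m.
Subtracting the expected shift leaves a residual of -147.8 − (-161.4) = 13.6 m north and 335.1 − (321.6) = 13.5 m east.
Residual distance = √(13.6² + 13.5²) = 19.2 m.

19 m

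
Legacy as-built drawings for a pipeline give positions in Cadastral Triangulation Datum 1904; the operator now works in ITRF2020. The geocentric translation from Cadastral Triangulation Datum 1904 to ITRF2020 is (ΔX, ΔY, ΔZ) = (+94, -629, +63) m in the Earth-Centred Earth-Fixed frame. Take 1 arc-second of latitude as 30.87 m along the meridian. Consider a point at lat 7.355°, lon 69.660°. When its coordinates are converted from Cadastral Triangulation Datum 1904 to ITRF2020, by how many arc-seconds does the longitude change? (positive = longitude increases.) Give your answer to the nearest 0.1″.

Δλ = -10.0″

sin φ = 0.128017, cos φ = 0.991772, sin λ = 0.937646, cos λ = 0.347590.
East component: ΔE = −sin λ·ΔX + cos λ·ΔY = −(0.937646)(94) + (0.347590)(-629) = -306.77 m.
1° of latitude spans 3600 × 30.87 = 111132 m; at latitude φ, 1° of longitude spans that × cos φ = 110217.6 m, so Δλ = -306.77 / 110217.6 × 3600 = -10.020″.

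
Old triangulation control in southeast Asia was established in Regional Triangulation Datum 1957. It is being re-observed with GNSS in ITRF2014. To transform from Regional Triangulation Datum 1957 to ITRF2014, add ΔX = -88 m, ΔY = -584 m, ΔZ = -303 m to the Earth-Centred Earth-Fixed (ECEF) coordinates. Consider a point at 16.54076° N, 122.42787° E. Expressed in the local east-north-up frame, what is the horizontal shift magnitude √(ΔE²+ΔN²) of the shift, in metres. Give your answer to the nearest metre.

At φ = 16.54076°, λ = 122.42787°: sin φ = 0.284697, cos φ = 0.958617, sin λ = 0.844067, cos λ = -0.536237.
ΔE = −sin λ·ΔX + cos λ·ΔY = −(0.844067)·(-88) + (-0.536237)·(-584) = 387.44 m.
ΔN = −sin φ cos λ·ΔX − sin φ sin λ·ΔY + cos φ·ΔZ = −(0.284697)(-0.536237)(-88) − (0.284697)(0.844067)(-584) + (0.958617)(-303) = -163.56 m.
Horizontal magnitude = √(ΔE² + ΔN²) = √(387.44² + (-163.56)²) = 420.55 m.

421 m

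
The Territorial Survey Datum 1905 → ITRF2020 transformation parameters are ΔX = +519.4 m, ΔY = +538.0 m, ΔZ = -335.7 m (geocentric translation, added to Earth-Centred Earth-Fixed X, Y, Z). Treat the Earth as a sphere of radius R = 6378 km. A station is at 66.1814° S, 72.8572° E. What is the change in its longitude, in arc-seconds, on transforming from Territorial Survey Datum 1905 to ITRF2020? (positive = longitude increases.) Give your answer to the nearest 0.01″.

sin φ = -0.914829, cos φ = 0.403842, sin λ = 0.955573, cos λ = 0.294754.
East component: ΔE = −sin λ·ΔX + cos λ·ΔY = −(0.955573)(519.4) + (0.294754)(538.0) = -337.75 m.
1° of latitude spans πR/180 = 111317 m; at latitude φ, 1° of longitude spans that × cos φ = 44954.6 m, so Δλ = -337.75 / 44954.6 × 3600 = -27.047″.

Δλ = -27.05″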